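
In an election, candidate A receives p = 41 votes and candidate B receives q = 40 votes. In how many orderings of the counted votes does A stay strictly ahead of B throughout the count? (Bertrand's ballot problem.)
Strict-lead orderings = 2622127042276492108820

Total orderings of the 81 votes with 41 for A: C(81, 41) = 212392290424395860814420. By the Bertrand ballot formula (Cycle Lemma / reflection principle), the number of orderings in which A is strictly ahead of B throughout is (p − q)/(p + q) · C(p + q, p) = (41 − 40)/(41 + 40) · 212392290424395860814420 = 2622127042276492108820.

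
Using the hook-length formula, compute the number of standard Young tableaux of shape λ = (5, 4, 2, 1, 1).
# SYT of shape (5, 4, 2, 1, 1) = 21450

Hook-length formula: f^λ = n! / Π hook(c), product over all cells c of the Young diagram. For λ = (5, 4, 2, 1, 1), n = 13 boxes. Hook lengths by row (left-to-right, top-to-bottom): [9, 6, 4, 3, 1]; [7, 4, 2, 1]; [4, 1]; [2]; [1]. Product of hooks = 290304. So f^λ = 13! / 290304 = 6227020800 / 290304 = 21450.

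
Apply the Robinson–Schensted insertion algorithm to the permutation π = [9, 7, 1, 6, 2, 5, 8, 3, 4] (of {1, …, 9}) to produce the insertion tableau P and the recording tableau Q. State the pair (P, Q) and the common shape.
P = [1, 2, 3, 4] / [5, 8] / [6] / [7] / [9];  Q = [1, 4, 6, 7] / [2, 9] / [3] / [5] / [8];  common shape = (4, 2, 1, 1, 1)

Row-insert the values π_1, π_2, … into P one at a time, bumping the leftmost entry strictly greater than the inserted value down to the next row. The recording tableau Q records, in position (i, j), the step at which that cell was added to P.
  Insert 9 (step 1): P = [9];  Q = [1]
  Insert 7 (step 2): P = [7] / [9];  Q = [1] / [2]
  Insert 1 (step 3): P = [1] / [7] / [9];  Q = [1] / [2] / [3]
  Insert 6 (step 4): P = [1, 6] / [7] / [9];  Q = [1, 4] / [2] / [3]
  Insert 2 (step 5): P = [1, 2] / [6] / [7] / [9];  Q = [1, 4] / [2] / [3] / [5]
  Insert 5 (step 6): P = [1, 2, 5] / [6] / [7] / [9];  Q = [1, 4, 6] / [2] / [3] / [5]
  Insert 8 (step 7): P = [1, 2, 5, 8] / [6] / [7] / [9];  Q = [1, 4, 6, 7] / [2] / [3] / [5]
  Insert 3 (step 8): P = [1, 2, 3, 8] / [5] / [6] / [7] / [9];  Q = [1, 4, 6, 7] / [2] / [3] / [5] / [8]
  Insert 4 (step 9): P = [1, 2, 3, 4] / [5, 8] / [6] / [7] / [9];  Q = [1, 4, 6, 7] / [2, 9] / [3] / [5] / [8]
Final shape: (4, 2, 1, 1, 1).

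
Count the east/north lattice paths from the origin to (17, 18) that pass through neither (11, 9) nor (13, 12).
Number of paths = 2957580850

Inclusion–exclusion. Total paths: C(35, 17) = 4537567650. Through P₁: C(20, 11)·C(15, 6) = 840639800. Through P₂: C(25, 13)·C(10, 4) = 1092063000. Since P₁ is strictly southwest of P₂, a monotone path through both must visit P₁ then P₂; paths through both = C(20, 11)·C(5, 2)·C(10, 4) = 352716000. Avoid both = 4537567650 − 840639800 − 1092063000 + 352716000 = 2957580850.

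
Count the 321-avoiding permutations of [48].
C_48 = 131327898242169365477991900

These 321-avoiding permutations are counted by the Catalan number C_n = (1/(n + 1)) · C(2n, n). For n = 48: C_48 = (1/49) · C(96, 48) = 6435067013866298908421603100/49 = 131327898242169365477991900.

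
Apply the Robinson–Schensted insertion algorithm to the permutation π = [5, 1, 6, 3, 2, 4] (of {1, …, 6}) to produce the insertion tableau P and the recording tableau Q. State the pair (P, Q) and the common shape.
P = [1, 2, 4] / [3, 6] / [5];  Q = [1, 3, 6] / [2, 4] / [5];  common shape = (3, 2, 1)

Row-insert the values π_1, π_2, … into P one at a time, bumping the leftmost entry strictly greater than the inserted value down to the next row. The recording tableau Q records, in position (i, j), the step at which that cell was added to P.
  Insert 5 (step 1): P = [5];  Q = [1]
  Insert 1 (step 2): P = [1] / [5];  Q = [1] / [2]
  Insert 6 (step 3): P = [1, 6] / [5];  Q = [1, 3] / [2]
  Insert 3 (step 4): P = [1, 3] / [5, 6];  Q = [1, 3] / [2, 4]
  Insert 2 (step 5): P = [1, 2] / [3, 6] / [5];  Q = [1, 3] / [2, 4] / [5]
  Insert 4 (step 6): P = [1, 2, 4] / [3, 6] / [5];  Q = [1, 3, 6] / [2, 4] / [5]
Final shape: (3, 2, 1).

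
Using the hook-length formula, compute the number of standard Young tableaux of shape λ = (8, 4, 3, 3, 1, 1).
# SYT of shape (8, 4, 3, 3, 1, 1) = 125349840

Hook-length formula: f^λ = n! / Π hook(c), product over all cells c of the Young diagram. For λ = (8, 4, 3, 3, 1, 1), n = 20 boxes. Hook lengths by row (left-to-right, top-to-bottom): [13, 10, 9, 6, 4, 3, 2, 1]; [8, 5, 4, 1]; [6, 3, 2]; [5, 2, 1]; [2]; [1]. Product of hooks = 19408896000. So f^λ = 20! / 19408896000 = 2432902008176640000 / 19408896000 = 125349840.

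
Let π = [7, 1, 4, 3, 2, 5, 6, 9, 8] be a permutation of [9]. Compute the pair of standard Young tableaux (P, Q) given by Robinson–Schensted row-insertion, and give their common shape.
P = [1, 2, 5, 6, 8] / [3, 9] / [4] / [7];  Q = [1, 3, 6, 7, 8] / [2, 9] / [4] / [5];  common shape = (5, 2, 1, 1)

Row-insert the values π_1, π_2, … into P one at a time, bumping the leftmost entry strictly greater than the inserted value down to the next row. The recording tableau Q records, in position (i, j), the step at which that cell was added to P.
  Insert 7 (step 1): P = [7];  Q = [1]
  Insert 1 (step 2): P = [1] / [7];  Q = [1] / [2]
  Insert 4 (step 3): P = [1, 4] / [7];  Q = [1, 3] / [2]
  Insert 3 (step 4): P = [1, 3] / [4] / [7];  Q = [1, 3] / [2] / [4]
  Insert 2 (step 5): P = [1, 2] / [3] / [4] / [7];  Q = [1, 3] / [2] / [4] / [5]
  Insert 5 (step 6): P = [1, 2, 5] / [3] / [4] / [7];  Q = [1, 3, 6] / [2] / [4] / [5]
  Insert 6 (step 7): P = [1, 2, 5, 6] / [3] / [4] / [7];  Q = [1, 3, 6, 7] / [2] / [4] / [5]
  Insert 9 (step 8): P = [1, 2, 5, 6, 9] / [3] / [4] / [7];  Q = [1, 3, 6, 7, 8] / [2] / [4] / [5]
  Insert 8 (step 9): P = [1, 2, 5, 6, 8] / [3, 9] / [4] / [7];  Q = [1, 3, 6, 7, 8] / [2, 9] / [4] / [5]
Final shape: (5, 2, 1, 1).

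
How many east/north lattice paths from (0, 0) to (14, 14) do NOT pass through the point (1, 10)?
Number of paths = 40090420

Total paths from (0, 0) to (14, 14): C(28, 14) = 40116600. Paths through (1, 10): (paths (0, 0) → (1, 10)) × (paths (1, 10) → (14, 14)) = C(11, 1) · C(17, 13) = 11 · 2380 = 26180. Avoidance count = 40116600 − 26180 = 40090420.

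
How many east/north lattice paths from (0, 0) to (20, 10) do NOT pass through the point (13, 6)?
Number of paths = 21091455

Total paths from (0, 0) to (20, 10): C(30, 20) = 30045015. Paths through (13, 6): (paths (0, 0) → (13, 6)) × (paths (13, 6) → (20, 10)) = C(19, 13) · C(11, 7) = 27132 · 330 = 8953560. Avoidance count = 30045015 − 8953560 = 21091455.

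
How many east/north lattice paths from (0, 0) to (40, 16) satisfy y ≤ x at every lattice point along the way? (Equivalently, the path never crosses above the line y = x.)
Number of paths = 25395702341625

By the reflection principle (André's argument), the number of monotone paths to (40, 16) with n ≤ m that never go above y = x is C(56, 40) − C(56, 41) = 41648951840265 − 16253249498640 = 25395702341625.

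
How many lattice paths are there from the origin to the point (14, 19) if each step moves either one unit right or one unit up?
Number of paths = 818809200

A monotone lattice path from (0, 0) to (14, 19) consists of 14 east steps and 19 north steps in some order, so it is determined by which 14 of the 33 steps are east. The count is C(33, 14) = 818809200.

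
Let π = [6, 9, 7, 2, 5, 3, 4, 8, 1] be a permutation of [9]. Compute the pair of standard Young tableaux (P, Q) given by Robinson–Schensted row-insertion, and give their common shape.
P = [1, 3, 4, 8] / [2, 7] / [5] / [6] / [9];  Q = [1, 2, 7, 8] / [3, 5] / [4] / [6] / [9];  common shape = (4, 2, 1, 1, 1)

Row-insert the values π_1, π_2, … into P one at a time, bumping the leftmost entry strictly greater than the inserted value down to the next row. The recording tableau Q records, in position (i, j), the step at which that cell was added to P.
  Insert 6 (step 1): P = [6];  Q = [1]
  Insert 9 (step 2): P = [6, 9];  Q = [1, 2]
  Insert 7 (step 3): P = [6, 7] / [9];  Q = [1, 2] / [3]
  Insert 2 (step 4): P = [2, 7] / [6] / [9];  Q = [1, 2] / [3] / [4]
  Insert 5 (step 5): P = [2, 5] / [6, 7] / [9];  Q = [1, 2] / [3, 5] / [4]
  Insert 3 (step 6): P = [2, 3] / [5, 7] / [6] / [9];  Q = [1, 2] / [3, 5] / [4] / [6]
  Insert 4 (step 7): P = [2, 3, 4] / [5, 7] / [6] / [9];  Q = [1, 2, 7] / [3, 5] / [4] / [6]
  Insert 8 (step 8): P = [2, 3, 4, 8] / [5, 7] / [6] / [9];  Q = [1, 2, 7, 8] / [3, 5] / [4] / [6]
  Insert 1 (step 9): P = [1, 3, 4, 8] / [2, 7] / [5] / [6] / [9];  Q = [1, 2, 7, 8] / [3, 5] / [4] / [6] / [9]
Final shape: (4, 2, 1, 1, 1).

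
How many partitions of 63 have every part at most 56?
p(63, parts ≤ 56) = 1505469

Use the recurrence p(n, m) = p(n, m−1) + p(n−m, m): either the largest part is < m (count p(n, m−1)) or the largest part is exactly m (remove one copy of m, count p(n−m, m)). With p(0, ·) = 1 this gives p(63, parts ≤ 56) = 1505469. (By conjugating Young diagrams, this also counts partitions of 63 into at most 56 parts.)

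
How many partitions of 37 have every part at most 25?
p(37, parts ≤ 25) = 21442

Use the recurrence p(n, m) = p(n, m−1) + p(n−m, m): either the largest part is < m (count p(n, m−1)) or the largest part is exactly m (remove one copy of m, count p(n−m, m)). With p(0, ·) = 1 this gives p(37, parts ≤ 25) = 21442. (By conjugating Young diagrams, this also counts partitions of 37 into at most 25 parts.)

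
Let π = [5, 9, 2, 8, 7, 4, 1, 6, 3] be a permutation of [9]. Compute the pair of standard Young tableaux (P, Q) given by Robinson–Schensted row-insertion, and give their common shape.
P = [1, 3, 6] / [2, 4] / [5, 7] / [8] / [9];  Q = [1, 2, 8] / [3, 4] / [5, 9] / [6] / [7];  common shape = (3, 2, 2, 1, 1)

Row-insert the values π_1, π_2, … into P one at a time, bumping the leftmost entry strictly greater than the inserted value down to the next row. The recording tableau Q records, in position (i, j), the step at which that cell was added to P.
  Insert 5 (step 1): P = [5];  Q = [1]
  Insert 9 (step 2): P = [5, 9];  Q = [1, 2]
  Insert 2 (step 3): P = [2, 9] / [5];  Q = [1, 2] / [3]
  Insert 8 (step 4): P = [2, 8] / [5, 9];  Q = [1, 2] / [3, 4]
  Insert 7 (step 5): P = [2, 7] / [5, 8] / [9];  Q = [1, 2] / [3, 4] / [5]
  Insert 4 (step 6): P = [2, 4] / [5, 7] / [8] / [9];  Q = [1, 2] / [3, 4] / [5] / [6]
  Insert 1 (step 7): P = [1, 4] / [2, 7] / [5] / [8] / [9];  Q = [1, 2] / [3, 4] / [5] / [6] / [7]
  Insert 6 (step 8): P = [1, 4, 6] / [2, 7] / [5] / [8] / [9];  Q = [1, 2, 8] / [3, 4] / [5] / [6] / [7]
  Insert 3 (step 9): P = [1, 3, 6] / [2, 4] / [5, 7] / [8] / [9];  Q = [1, 2, 8] / [3, 4] / [5, 9] / [6] / [7]
Final shape: (3, 2, 2, 1, 1).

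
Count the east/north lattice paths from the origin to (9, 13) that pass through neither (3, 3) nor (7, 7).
Number of paths = 280364

Inclusion–exclusion. Total paths: C(22, 9) = 497420. Through P₁: C(6, 3)·C(16, 6) = 160160. Through P₂: C(14, 7)·C(8, 2) = 96096. Since P₁ is strictly southwest of P₂, a monotone path through both must visit P₁ then P₂; paths through both = C(6, 3)·C(8, 4)·C(8, 2) = 39200. Avoid both = 497420 − 160160 − 96096 + 39200 = 280364.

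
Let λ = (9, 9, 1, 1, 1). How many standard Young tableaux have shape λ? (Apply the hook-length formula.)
# SYT of shape (9, 9, 1, 1, 1) = 3730650

Hook-length formula: f^λ = n! / Π hook(c), product over all cells c of the Young diagram. For λ = (9, 9, 1, 1, 1), n = 21 boxes. Hook lengths by row (left-to-right, top-to-bottom): [13, 9, 8, 7, 6, 5, 4, 3, 2]; [12, 8, 7, 6, 5, 4, 3, 2, 1]; [3]; [2]; [1]. Product of hooks = 13694917017600. So f^λ = 21! / 13694917017600 = 51090942171709440000 / 13694917017600 = 3730650.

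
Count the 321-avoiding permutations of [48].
C_48 = 131327898242169365477991900

These 321-avoiding permutations are counted by the Catalan number C_n = (1/(n + 1)) · C(2n, n). For n = 48: C_48 = (1/49) · C(96, 48) = 6435067013866298908421603100/49 = 131327898242169365477991900.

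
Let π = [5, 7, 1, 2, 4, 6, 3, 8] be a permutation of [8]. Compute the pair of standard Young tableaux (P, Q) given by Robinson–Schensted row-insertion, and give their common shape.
P = [1, 2, 3, 6, 8] / [4, 7] / [5];  Q = [1, 2, 5, 6, 8] / [3, 4] / [7];  common shape = (5, 2, 1)

Row-insert the values π_1, π_2, … into P one at a time, bumping the leftmost entry strictly greater than the inserted value down to the next row. The recording tableau Q records, in position (i, j), the step at which that cell was added to P.
  Insert 5 (step 1): P = [5];  Q = [1]
  Insert 7 (step 2): P = [5, 7];  Q = [1, 2]
  Insert 1 (step 3): P = [1, 7] / [5];  Q = [1, 2] / [3]
  Insert 2 (step 4): P = [1, 2] / [5, 7];  Q = [1, 2] / [3, 4]
  Insert 4 (step 5): P = [1, 2, 4] / [5, 7];  Q = [1, 2, 5] / [3, 4]
  Insert 6 (step 6): P = [1, 2, 4, 6] / [5, 7];  Q = [1, 2, 5, 6] / [3, 4]
  Insert 3 (step 7): P = [1, 2, 3, 6] / [4, 7] / [5];  Q = [1, 2, 5, 6] / [3, 4] / [7]
  Insert 8 (step 8): P = [1, 2, 3, 6, 8] / [4, 7] / [5];  Q = [1, 2, 5, 6, 8] / [3, 4] / [7]
Final shape: (5, 2, 1).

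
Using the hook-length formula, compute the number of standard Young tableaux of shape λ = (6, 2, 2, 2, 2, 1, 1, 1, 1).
# SYT of shape (6, 2, 2, 2, 2, 1, 1, 1, 1) = 1215500

Hook-length formula: f^λ = n! / Π hook(c), product over all cells c of the Young diagram. For λ = (6, 2, 2, 2, 2, 1, 1, 1, 1), n = 18 boxes. Hook lengths by row (left-to-right, top-to-bottom): [14, 9, 4, 3, 2, 1]; [9, 4]; [8, 3]; [7, 2]; [6, 1]; [4]; [3]; [2]; [1]. Product of hooks = 5267275776. So f^λ = 18! / 5267275776 = 6402373705728000 / 5267275776 = 1215500.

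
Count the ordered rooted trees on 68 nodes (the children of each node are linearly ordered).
C_67 = 22033725021956517463358552614056949950

These ordered rooted trees are counted by the Catalan number C_n = (1/(n + 1)) · C(2n, n). For n = 67: C_67 = (1/68) · C(134, 67) = 1498293301493043187508381577755872596600/68 = 22033725021956517463358552614056949950.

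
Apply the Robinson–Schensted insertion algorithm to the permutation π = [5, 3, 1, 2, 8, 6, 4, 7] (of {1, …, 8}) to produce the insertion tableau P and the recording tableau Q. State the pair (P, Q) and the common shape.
P = [1, 2, 4, 7] / [3, 6] / [5, 8];  Q = [1, 4, 5, 8] / [2, 6] / [3, 7];  common shape = (4, 2, 2)

Row-insert the values π_1, π_2, … into P one at a time, bumping the leftmost entry strictly greater than the inserted value down to the next row. The recording tableau Q records, in position (i, j), the step at which that cell was added to P.
  Insert 5 (step 1): P = [5];  Q = [1]
  Insert 3 (step 2): P = [3] / [5];  Q = [1] / [2]
  Insert 1 (step 3): P = [1] / [3] / [5];  Q = [1] / [2] / [3]
  Insert 2 (step 4): P = [1, 2] / [3] / [5];  Q = [1, 4] / [2] / [3]
  Insert 8 (step 5): P = [1, 2, 8] / [3] / [5];  Q = [1, 4, 5] / [2] / [3]
  Insert 6 (step 6): P = [1, 2, 6] / [3, 8] / [5];  Q = [1, 4, 5] / [2, 6] / [3]
  Insert 4 (step 7): P = [1, 2, 4] / [3, 6] / [5, 8];  Q = [1, 4, 5] / [2, 6] / [3, 7]
  Insert 7 (step 8): P = [1, 2, 4, 7] / [3, 6] / [5, 8];  Q = [1, 4, 5, 8] / [2, 6] / [3, 7]
Final shape: (4, 2, 2).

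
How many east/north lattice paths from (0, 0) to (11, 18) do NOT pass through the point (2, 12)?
Number of paths = 34141835

Total paths from (0, 0) to (11, 18): C(29, 11) = 34597290. Paths through (2, 12): (paths (0, 0) → (2, 12)) × (paths (2, 12) → (11, 18)) = C(14, 2) · C(15, 9) = 91 · 5005 = 455455. Avoidance count = 34597290 − 455455 = 34141835.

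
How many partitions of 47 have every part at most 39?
p(47, parts ≤ 39) = 124709

Use the recurrence p(n, m) = p(n, m−1) + p(n−m, m): either the largest part is < m (count p(n, m−1)) or the largest part is exactly m (remove one copy of m, count p(n−m, m)). With p(0, ·) = 1 this gives p(47, parts ≤ 39) = 124709. (By conjugating Young diagrams, this also counts partitions of 47 into at most 39 parts.)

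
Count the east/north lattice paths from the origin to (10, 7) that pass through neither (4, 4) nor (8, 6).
Number of paths = 7709

Inclusion–exclusion. Total paths: C(17, 10) = 19448. Through P₁: C(8, 4)·C(9, 6) = 5880. Through P₂: C(14, 8)·C(3, 2) = 9009. Since P₁ is strictly southwest of P₂, a monotone path through both must visit P₁ then P₂; paths through both = C(8, 4)·C(6, 4)·C(3, 2) = 3150. Avoid both = 19448 − 5880 − 9009 + 3150 = 7709.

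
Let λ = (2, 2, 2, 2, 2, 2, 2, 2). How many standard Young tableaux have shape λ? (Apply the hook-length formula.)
# SYT of shape (2, 2, 2, 2, 2, 2, 2, 2) = 1430

Hook-length formula: f^λ = n! / Π hook(c), product over all cells c of the Young diagram. For λ = (2, 2, 2, 2, 2, 2, 2, 2), n = 16 boxes. Hook lengths by row (left-to-right, top-to-bottom): [9, 8]; [8, 7]; [7, 6]; [6, 5]; [5, 4]; [4, 3]; [3, 2]; [2, 1]. Product of hooks = 14631321600. So f^λ = 16! / 14631321600 = 20922789888000 / 14631321600 = 1430.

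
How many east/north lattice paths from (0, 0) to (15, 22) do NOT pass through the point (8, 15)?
Number of paths = 7681442112

Total paths from (0, 0) to (15, 22): C(37, 15) = 9364199760. Paths through (8, 15): (paths (0, 0) → (8, 15)) × (paths (8, 15) → (15, 22)) = C(23, 8) · C(14, 7) = 490314 · 3432 = 1682757648. Avoidance count = 9364199760 − 1682757648 = 7681442112.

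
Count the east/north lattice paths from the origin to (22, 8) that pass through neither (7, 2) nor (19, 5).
Number of paths = 3376941

Inclusion–exclusion. Total paths: C(30, 22) = 5852925. Through P₁: C(9, 7)·C(21, 15) = 1953504. Through P₂: C(24, 19)·C(6, 3) = 850080. Since P₁ is strictly southwest of P₂, a monotone path through both must visit P₁ then P₂; paths through both = C(9, 7)·C(15, 12)·C(6, 3) = 327600. Avoid both = 5852925 − 1953504 − 850080 + 327600 = 3376941.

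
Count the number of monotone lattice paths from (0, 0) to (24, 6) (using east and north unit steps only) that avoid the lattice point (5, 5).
Number of paths = 588735

Total paths from (0, 0) to (24, 6): C(30, 24) = 593775. Paths through (5, 5): (paths (0, 0) → (5, 5)) × (paths (5, 5) → (24, 6)) = C(10, 5) · C(20, 19) = 252 · 20 = 5040. Avoidance count = 593775 − 5040 = 588735.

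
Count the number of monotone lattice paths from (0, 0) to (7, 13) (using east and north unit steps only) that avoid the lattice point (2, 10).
Number of paths = 73824

Total paths from (0, 0) to (7, 13): C(20, 7) = 77520. Paths through (2, 10): (paths (0, 0) → (2, 10)) × (paths (2, 10) → (7, 13)) = C(12, 2) · C(8, 5) = 66 · 56 = 3696. Avoidance count = 77520 − 3696 = 73824.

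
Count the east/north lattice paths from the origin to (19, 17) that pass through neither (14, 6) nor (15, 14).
Number of paths = 5725845720

Inclusion–exclusion. Total paths: C(36, 19) = 8597496600. Through P₁: C(20, 14)·C(16, 5) = 169303680. Through P₂: C(29, 15)·C(7, 4) = 2714556600. Since P₁ is strictly southwest of P₂, a monotone path through both must visit P₁ then P₂; paths through both = C(20, 14)·C(9, 1)·C(7, 4) = 12209400. Avoid both = 8597496600 − 169303680 − 2714556600 + 12209400 = 5725845720.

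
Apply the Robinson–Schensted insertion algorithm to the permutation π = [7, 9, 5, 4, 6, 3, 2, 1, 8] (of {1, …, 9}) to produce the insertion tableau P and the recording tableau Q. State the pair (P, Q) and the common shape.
P = [1, 6, 8] / [2, 9] / [3] / [4] / [5] / [7];  Q = [1, 2, 9] / [3, 5] / [4] / [6] / [7] / [8];  common shape = (3, 2, 1, 1, 1, 1)

Row-insert the values π_1, π_2, … into P one at a time, bumping the leftmost entry strictly greater than the inserted value down to the next row. The recording tableau Q records, in position (i, j), the step at which that cell was added to P.
  Insert 7 (step 1): P = [7];  Q = [1]
  Insert 9 (step 2): P = [7, 9];  Q = [1, 2]
  Insert 5 (step 3): P = [5, 9] / [7];  Q = [1, 2] / [3]
  Insert 4 (step 4): P = [4, 9] / [5] / [7];  Q = [1, 2] / [3] / [4]
  Insert 6 (step 5): P = [4, 6] / [5, 9] / [7];  Q = [1, 2] / [3, 5] / [4]
  Insert 3 (step 6): P = [3, 6] / [4, 9] / [5] / [7];  Q = [1, 2] / [3, 5] / [4] / [6]
  Insert 2 (step 7): P = [2, 6] / [3, 9] / [4] / [5] / [7];  Q = [1, 2] / [3, 5] / [4] / [6] / [7]
  Insert 1 (step 8): P = [1, 6] / [2, 9] / [3] / [4] / [5] / [7];  Q = [1, 2] / [3, 5] / [4] / [6] / [7] / [8]
  Insert 8 (step 9): P = [1, 6, 8] / [2, 9] / [3] / [4] / [5] / [7];  Q = [1, 2, 9] / [3, 5] / [4] / [6] / [7] / [8]
Final shape: (3, 2, 1, 1, 1, 1).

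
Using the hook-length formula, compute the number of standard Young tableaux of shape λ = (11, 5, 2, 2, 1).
# SYT of shape (11, 5, 2, 2, 1) = 73120740

Hook-length formula: f^λ = n! / Π hook(c), product over all cells c of the Young diagram. For λ = (11, 5, 2, 2, 1), n = 21 boxes. Hook lengths by row (left-to-right, top-to-bottom): [15, 13, 10, 9, 8, 6, 5, 4, 3, 2, 1]; [8, 6, 3, 2, 1]; [4, 2]; [3, 1]; [1]. Product of hooks = 698720256000. So f^λ = 21! / 698720256000 = 51090942171709440000 / 698720256000 = 73120740.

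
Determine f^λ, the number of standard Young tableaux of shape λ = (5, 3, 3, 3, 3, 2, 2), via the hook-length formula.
# SYT of shape (5, 3, 3, 3, 3, 2, 2) = 81628560

Hook-length formula: f^λ = n! / Π hook(c), product over all cells c of the Young diagram. For λ = (5, 3, 3, 3, 3, 2, 2), n = 21 boxes. Hook lengths by row (left-to-right, top-to-bottom): [11, 10, 7, 2, 1]; [8, 7, 4]; [7, 6, 3]; [6, 5, 2]; [5, 4, 1]; [3, 2]; [2, 1]. Product of hooks = 625895424000. So f^λ = 21! / 625895424000 = 51090942171709440000 / 625895424000 = 81628560.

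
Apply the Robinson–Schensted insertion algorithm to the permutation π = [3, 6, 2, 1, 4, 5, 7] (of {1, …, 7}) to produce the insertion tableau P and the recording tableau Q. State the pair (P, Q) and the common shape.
P = [1, 4, 5, 7] / [2, 6] / [3];  Q = [1, 2, 6, 7] / [3, 5] / [4];  common shape = (4, 2, 1)

Row-insert the values π_1, π_2, … into P one at a time, bumping the leftmost entry strictly greater than the inserted value down to the next row. The recording tableau Q records, in position (i, j), the step at which that cell was added to P.
  Insert 3 (step 1): P = [3];  Q = [1]
  Insert 6 (step 2): P = [3, 6];  Q = [1, 2]
  Insert 2 (step 3): P = [2, 6] / [3];  Q = [1, 2] / [3]
  Insert 1 (step 4): P = [1, 6] / [2] / [3];  Q = [1, 2] / [3] / [4]
  Insert 4 (step 5): P = [1, 4] / [2, 6] / [3];  Q = [1, 2] / [3, 5] / [4]
  Insert 5 (step 6): P = [1, 4, 5] / [2, 6] / [3];  Q = [1, 2, 6] / [3, 5] / [4]
  Insert 7 (step 7): P = [1, 4, 5, 7] / [2, 6] / [3];  Q = [1, 2, 6, 7] / [3, 5] / [4]
Final shape: (4, 2, 1).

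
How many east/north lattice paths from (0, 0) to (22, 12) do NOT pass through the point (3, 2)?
Number of paths = 348053940

Total paths from (0, 0) to (22, 12): C(34, 22) = 548354040. Paths through (3, 2): (paths (0, 0) → (3, 2)) × (paths (3, 2) → (22, 12)) = C(5, 3) · C(29, 19) = 10 · 20030010 = 200300100. Avoidance count = 548354040 − 200300100 = 348053940.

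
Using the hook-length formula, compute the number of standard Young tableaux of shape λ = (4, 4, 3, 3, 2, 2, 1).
# SYT of shape (4, 4, 3, 3, 2, 2, 1) = 14965236

Hook-length formula: f^λ = n! / Π hook(c), product over all cells c of the Young diagram. For λ = (4, 4, 3, 3, 2, 2, 1), n = 19 boxes. Hook lengths by row (left-to-right, top-to-bottom): [10, 8, 5, 2]; [9, 7, 4, 1]; [7, 5, 2]; [6, 4, 1]; [4, 2]; [3, 1]; [1]. Product of hooks = 8128512000. So f^λ = 19! / 8128512000 = 121645100408832000 / 8128512000 = 14965236.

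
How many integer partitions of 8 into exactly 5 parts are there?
p(8, 5 parts) = 3

Partitions of n into exactly k parts ↔ partitions of n − k into at most k parts (subtract 1 from each part). For n = 8, k = 5, the partitions are: 4+1+1+1+1, 3+2+1+1+1, 2+2+2+1+1. Count = 3.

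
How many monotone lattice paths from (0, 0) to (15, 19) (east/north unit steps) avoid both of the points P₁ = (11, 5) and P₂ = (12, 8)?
Number of paths = 1803108168

Inclusion–exclusion. Total paths: C(34, 15) = 1855967520. Through P₁: C(16, 11)·C(18, 4) = 13366080. Through P₂: C(20, 12)·C(14, 3) = 45853080. Since P₁ is strictly southwest of P₂, a monotone path through both must visit P₁ then P₂; paths through both = C(16, 11)·C(4, 1)·C(14, 3) = 6359808. Avoid both = 1855967520 − 13366080 − 45853080 + 6359808 = 1803108168.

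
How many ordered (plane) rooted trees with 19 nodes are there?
C_18 = 477638700

These ordered rooted trees are counted by the Catalan number C_n = (1/(n + 1)) · C(2n, n). For n = 18: C_18 = (1/19) · C(36, 18) = 9075135300/19 = 477638700.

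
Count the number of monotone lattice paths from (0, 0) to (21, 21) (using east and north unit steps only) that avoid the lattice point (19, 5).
Number of paths = 538251371328

Total paths from (0, 0) to (21, 21): C(42, 21) = 538257874440. Paths through (19, 5): (paths (0, 0) → (19, 5)) × (paths (19, 5) → (21, 21)) = C(24, 19) · C(18, 2) = 42504 · 153 = 6503112. Avoidance count = 538257874440 − 6503112 = 538251371328.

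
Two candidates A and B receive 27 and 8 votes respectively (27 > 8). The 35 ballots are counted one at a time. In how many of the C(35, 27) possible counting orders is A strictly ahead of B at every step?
Strict-lead orderings = 12776588

Total orderings of the 35 votes with 27 for A: C(35, 27) = 23535820. By the Bertrand ballot formula (Cycle Lemma / reflection principle), the number of orderings in which A is strictly ahead of B throughout is (p − q)/(p + q) · C(p + q, p) = (27 − 8)/(27 + 8) · 23535820 = 12776588.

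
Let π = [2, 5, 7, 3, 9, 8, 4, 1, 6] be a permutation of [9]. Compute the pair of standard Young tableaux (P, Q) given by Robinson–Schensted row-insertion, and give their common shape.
P = [1, 3, 4, 6] / [2, 7, 8] / [5] / [9];  Q = [1, 2, 3, 5] / [4, 6, 9] / [7] / [8];  common shape = (4, 3, 1, 1)

Row-insert the values π_1, π_2, … into P one at a time, bumping the leftmost entry strictly greater than the inserted value down to the next row. The recording tableau Q records, in position (i, j), the step at which that cell was added to P.
  Insert 2 (step 1): P = [2];  Q = [1]
  Insert 5 (step 2): P = [2, 5];  Q = [1, 2]
  Insert 7 (step 3): P = [2, 5, 7];  Q = [1, 2, 3]
  Insert 3 (step 4): P = [2, 3, 7] / [5];  Q = [1, 2, 3] / [4]
  Insert 9 (step 5): P = [2, 3, 7, 9] / [5];  Q = [1, 2, 3, 5] / [4]
  Insert 8 (step 6): P = [2, 3, 7, 8] / [5, 9];  Q = [1, 2, 3, 5] / [4, 6]
  Insert 4 (step 7): P = [2, 3, 4, 8] / [5, 7] / [9];  Q = [1, 2, 3, 5] / [4, 6] / [7]
  Insert 1 (step 8): P = [1, 3, 4, 8] / [2, 7] / [5] / [9];  Q = [1, 2, 3, 5] / [4, 6] / [7] / [8]
  Insert 6 (step 9): P = [1, 3, 4, 6] / [2, 7, 8] / [5] / [9];  Q = [1, 2, 3, 5] / [4, 6, 9] / [7] / [8]
Final shape: (4, 3, 1, 1).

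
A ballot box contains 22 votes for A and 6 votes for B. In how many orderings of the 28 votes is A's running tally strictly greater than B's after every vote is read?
Strict-lead orderings = 215280

Total orderings of the 28 votes with 22 for A: C(28, 22) = 376740. By the Bertrand ballot formula (Cycle Lemma / reflection principle), the number of orderings in which A is strictly ahead of B throughout is (p − q)/(p + q) · C(p + q, p) = (22 − 6)/(22 + 6) · 376740 = 215280.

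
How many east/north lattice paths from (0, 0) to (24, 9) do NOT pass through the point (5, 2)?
Number of paths = 24753300

Total paths from (0, 0) to (24, 9): C(33, 24) = 38567100. Paths through (5, 2): (paths (0, 0) → (5, 2)) × (paths (5, 2) → (24, 9)) = C(7, 5) · C(26, 19) = 21 · 657800 = 13813800. Avoidance count = 38567100 − 13813800 = 24753300.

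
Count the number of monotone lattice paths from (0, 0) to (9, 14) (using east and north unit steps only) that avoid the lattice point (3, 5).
Number of paths = 536910

Total paths from (0, 0) to (9, 14): C(23, 9) = 817190. Paths through (3, 5): (paths (0, 0) → (3, 5)) × (paths (3, 5) → (9, 14)) = C(8, 3) · C(15, 6) = 56 · 5005 = 280280. Avoidance count = 817190 − 280280 = 536910.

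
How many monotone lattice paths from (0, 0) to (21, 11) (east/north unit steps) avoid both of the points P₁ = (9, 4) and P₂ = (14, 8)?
Number of paths = 65435460

Inclusion–exclusion. Total paths: C(32, 21) = 129024480. Through P₁: C(13, 9)·C(19, 12) = 36027420. Through P₂: C(22, 14)·C(10, 7) = 38372400. Since P₁ is strictly southwest of P₂, a monotone path through both must visit P₁ then P₂; paths through both = C(13, 9)·C(9, 5)·C(10, 7) = 10810800. Avoid both = 129024480 − 36027420 − 38372400 + 10810800 = 65435460.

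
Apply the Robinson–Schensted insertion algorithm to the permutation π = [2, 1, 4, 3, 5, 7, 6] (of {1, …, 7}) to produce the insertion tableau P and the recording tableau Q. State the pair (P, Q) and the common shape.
P = [1, 3, 5, 6] / [2, 4, 7];  Q = [1, 3, 5, 6] / [2, 4, 7];  common shape = (4, 3)

Row-insert the values π_1, π_2, … into P one at a time, bumping the leftmost entry strictly greater than the inserted value down to the next row. The recording tableau Q records, in position (i, j), the step at which that cell was added to P.
  Insert 2 (step 1): P = [2];  Q = [1]
  Insert 1 (step 2): P = [1] / [2];  Q = [1] / [2]
  Insert 4 (step 3): P = [1, 4] / [2];  Q = [1, 3] / [2]
  Insert 3 (step 4): P = [1, 3] / [2, 4];  Q = [1, 3] / [2, 4]
  Insert 5 (step 5): P = [1, 3, 5] / [2, 4];  Q = [1, 3, 5] / [2, 4]
  Insert 7 (step 6): P = [1, 3, 5, 7] / [2, 4];  Q = [1, 3, 5, 6] / [2, 4]
  Insert 6 (step 7): P = [1, 3, 5, 6] / [2, 4, 7];  Q = [1, 3, 5, 6] / [2, 4, 7]
Final shape: (4, 3).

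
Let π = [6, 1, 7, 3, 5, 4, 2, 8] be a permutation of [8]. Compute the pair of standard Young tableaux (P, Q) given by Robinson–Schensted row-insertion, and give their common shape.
P = [1, 2, 4, 8] / [3, 7] / [5] / [6];  Q = [1, 3, 5, 8] / [2, 4] / [6] / [7];  common shape = (4, 2, 1, 1)

Row-insert the values π_1, π_2, … into P one at a time, bumping the leftmost entry strictly greater than the inserted value down to the next row. The recording tableau Q records, in position (i, j), the step at which that cell was added to P.
  Insert 6 (step 1): P = [6];  Q = [1]
  Insert 1 (step 2): P = [1] / [6];  Q = [1] / [2]
  Insert 7 (step 3): P = [1, 7] / [6];  Q = [1, 3] / [2]
  Insert 3 (step 4): P = [1, 3] / [6, 7];  Q = [1, 3] / [2, 4]
  Insert 5 (step 5): P = [1, 3, 5] / [6, 7];  Q = [1, 3, 5] / [2, 4]
  Insert 4 (step 6): P = [1, 3, 4] / [5, 7] / [6];  Q = [1, 3, 5] / [2, 4] / [6]
  Insert 2 (step 7): P = [1, 2, 4] / [3, 7] / [5] / [6];  Q = [1, 3, 5] / [2, 4] / [6] / [7]
  Insert 8 (step 8): P = [1, 2, 4, 8] / [3, 7] / [5] / [6];  Q = [1, 3, 5, 8] / [2, 4] / [6] / [7]
Final shape: (4, 2, 1, 1).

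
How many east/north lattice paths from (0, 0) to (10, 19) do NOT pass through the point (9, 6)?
Number of paths = 19959940

Total paths from (0, 0) to (10, 19): C(29, 10) = 20030010. Paths through (9, 6): (paths (0, 0) → (9, 6)) × (paths (9, 6) → (10, 19)) = C(15, 9) · C(14, 1) = 5005 · 14 = 70070. Avoidance count = 20030010 − 70070 = 19959940.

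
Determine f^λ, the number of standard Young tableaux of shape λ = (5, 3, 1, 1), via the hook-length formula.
# SYT of shape (5, 3, 1, 1) = 567

Hook-length formula: f^λ = n! / Π hook(c), product over all cells c of the Young diagram. For λ = (5, 3, 1, 1), n = 10 boxes. Hook lengths by row (left-to-right, top-to-bottom): [8, 5, 4, 2, 1]; [5, 2, 1]; [2]; [1]. Product of hooks = 6400. So f^λ = 10! / 6400 = 3628800 / 6400 = 567.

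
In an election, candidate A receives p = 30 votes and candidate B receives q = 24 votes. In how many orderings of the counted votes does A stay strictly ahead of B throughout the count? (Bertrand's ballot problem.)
Strict-lead orderings = 155851062397940

Total orderings of the 54 votes with 30 for A: C(54, 30) = 1402659561581460. By the Bertrand ballot formula (Cycle Lemma / reflection principle), the number of orderings in which A is strictly ahead of B throughout is (p − q)/(p + q) · C(p + q, p) = (30 − 24)/(30 + 24) · 1402659561581460 = 155851062397940.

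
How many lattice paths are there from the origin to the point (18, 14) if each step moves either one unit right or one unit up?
Number of paths = 471435600

A monotone lattice path from (0, 0) to (18, 14) consists of 18 east steps and 14 north steps in some order, so it is determined by which 18 of the 32 steps are east. The count is C(32, 18) = 471435600.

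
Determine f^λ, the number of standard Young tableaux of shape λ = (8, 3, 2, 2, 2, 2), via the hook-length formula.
# SYT of shape (8, 3, 2, 2, 2, 2) = 7674480

Hook-length formula: f^λ = n! / Π hook(c), product over all cells c of the Young diagram. For λ = (8, 3, 2, 2, 2, 2), n = 19 boxes. Hook lengths by row (left-to-right, top-to-bottom): [13, 12, 7, 5, 4, 3, 2, 1]; [7, 6, 1]; [5, 4]; [4, 3]; [3, 2]; [2, 1]. Product of hooks = 15850598400. So f^λ = 19! / 15850598400 = 121645100408832000 / 15850598400 = 7674480.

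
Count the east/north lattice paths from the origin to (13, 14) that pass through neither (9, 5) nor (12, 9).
Number of paths = 17283710

Inclusion–exclusion. Total paths: C(27, 13) = 20058300. Through P₁: C(14, 9)·C(13, 4) = 1431430. Through P₂: C(21, 12)·C(6, 1) = 1763580. Since P₁ is strictly southwest of P₂, a monotone path through both must visit P₁ then P₂; paths through both = C(14, 9)·C(7, 3)·C(6, 1) = 420420. Avoid both = 20058300 − 1431430 − 1763580 + 420420 = 17283710.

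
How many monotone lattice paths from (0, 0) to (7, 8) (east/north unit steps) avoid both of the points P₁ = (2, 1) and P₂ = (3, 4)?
Number of paths = 2449

Inclusion–exclusion. Total paths: C(15, 7) = 6435. Through P₁: C(3, 2)·C(12, 5) = 2376. Through P₂: C(7, 3)·C(8, 4) = 2450. Since P₁ is strictly southwest of P₂, a monotone path through both must visit P₁ then P₂; paths through both = C(3, 2)·C(4, 1)·C(8, 4) = 840. Avoid both = 6435 − 2376 − 2450 + 840 = 2449.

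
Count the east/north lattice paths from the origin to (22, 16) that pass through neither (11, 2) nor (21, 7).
Number of paths = 21882799170

Inclusion–exclusion. Total paths: C(38, 22) = 22239974430. Through P₁: C(13, 11)·C(25, 11) = 347677200. Through P₂: C(28, 21)·C(10, 1) = 11840400. Since P₁ is strictly southwest of P₂, a monotone path through both must visit P₁ then P₂; paths through both = C(13, 11)·C(15, 10)·C(10, 1) = 2342340. Avoid both = 22239974430 − 347677200 − 11840400 + 2342340 = 21882799170.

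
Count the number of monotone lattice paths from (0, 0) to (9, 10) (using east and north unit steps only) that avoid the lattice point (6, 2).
Number of paths = 87758

Total paths from (0, 0) to (9, 10): C(19, 9) = 92378. Paths through (6, 2): (paths (0, 0) → (6, 2)) × (paths (6, 2) → (9, 10)) = C(8, 6) · C(11, 3) = 28 · 165 = 4620. Avoidance count = 92378 − 4620 = 87758.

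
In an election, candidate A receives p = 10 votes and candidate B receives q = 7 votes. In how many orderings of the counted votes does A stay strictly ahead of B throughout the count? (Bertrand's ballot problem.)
Strict-lead orderings = 3432

Total orderings of the 17 votes with 10 for A: C(17, 10) = 19448. By the Bertrand ballot formula (Cycle Lemma / reflection principle), the number of orderings in which A is strictly ahead of B throughout is (p − q)/(p + q) · C(p + q, p) = (10 − 7)/(10 + 7) · 19448 = 3432.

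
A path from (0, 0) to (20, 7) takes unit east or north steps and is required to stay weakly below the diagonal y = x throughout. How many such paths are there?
Number of paths = 592020

By the reflection principle (André's argument), the number of monotone paths to (20, 7) with n ≤ m that never go above y = x is C(27, 20) − C(27, 21) = 888030 − 296010 = 592020.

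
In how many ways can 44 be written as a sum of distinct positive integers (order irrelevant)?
q(44) = 1816

A partition into distinct parts is a strictly decreasing sequence summing to n. The recurrence d(n, m) = d(n, m−1) + d(n−m, m−1) (use part m at most once) with q(n) = d(n, n) gives q(44) = 1816. (Euler's theorem: # distinct-part partitions = # odd-part partitions.)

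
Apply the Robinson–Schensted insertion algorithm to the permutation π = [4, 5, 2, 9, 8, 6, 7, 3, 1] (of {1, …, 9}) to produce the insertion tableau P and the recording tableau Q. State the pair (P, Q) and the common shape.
P = [1, 3, 6, 7] / [2, 5] / [4] / [8] / [9];  Q = [1, 2, 4, 7] / [3, 5] / [6] / [8] / [9];  common shape = (4, 2, 1, 1, 1)

Row-insert the values π_1, π_2, … into P one at a time, bumping the leftmost entry strictly greater than the inserted value down to the next row. The recording tableau Q records, in position (i, j), the step at which that cell was added to P.
  Insert 4 (step 1): P = [4];  Q = [1]
  Insert 5 (step 2): P = [4, 5];  Q = [1, 2]
  Insert 2 (step 3): P = [2, 5] / [4];  Q = [1, 2] / [3]
  Insert 9 (step 4): P = [2, 5, 9] / [4];  Q = [1, 2, 4] / [3]
  Insert 8 (step 5): P = [2, 5, 8] / [4, 9];  Q = [1, 2, 4] / [3, 5]
  Insert 6 (step 6): P = [2, 5, 6] / [4, 8] / [9];  Q = [1, 2, 4] / [3, 5] / [6]
  Insert 7 (step 7): P = [2, 5, 6, 7] / [4, 8] / [9];  Q = [1, 2, 4, 7] / [3, 5] / [6]
  Insert 3 (step 8): P = [2, 3, 6, 7] / [4, 5] / [8] / [9];  Q = [1, 2, 4, 7] / [3, 5] / [6] / [8]
  Insert 1 (step 9): P = [1, 3, 6, 7] / [2, 5] / [4] / [8] / [9];  Q = [1, 2, 4, 7] / [3, 5] / [6] / [8] / [9]
Final shape: (4, 2, 1, 1, 1).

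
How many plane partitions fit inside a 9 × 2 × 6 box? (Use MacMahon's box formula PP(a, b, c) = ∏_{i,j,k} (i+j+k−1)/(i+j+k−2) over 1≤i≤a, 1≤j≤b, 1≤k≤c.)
PP(9, 2, 6) = 5725720

Evaluate the triple product over i = 1..9, j = 1..2, k = 1..6. The factors are (2/1) · (3/2) · (4/3) · (5/4) · (6/5) · (7/6) · (3/2) · (4/3) · … (108 factors total). The numerators and denominators telescope so the product is an integer; carrying out the multiplication exactly gives PP(9, 2, 6) = 5725720.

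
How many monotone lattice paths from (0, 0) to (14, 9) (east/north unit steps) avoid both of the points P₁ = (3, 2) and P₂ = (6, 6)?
Number of paths = 404240

Inclusion–exclusion. Total paths: C(23, 14) = 817190. Through P₁: C(5, 3)·C(18, 11) = 318240. Through P₂: C(12, 6)·C(11, 8) = 152460. Since P₁ is strictly southwest of P₂, a monotone path through both must visit P₁ then P₂; paths through both = C(5, 3)·C(7, 3)·C(11, 8) = 57750. Avoid both = 817190 − 318240 − 152460 + 57750 = 404240.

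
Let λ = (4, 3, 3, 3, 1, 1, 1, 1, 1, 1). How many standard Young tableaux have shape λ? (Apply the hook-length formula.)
# SYT of shape (4, 3, 3, 3, 1, 1, 1, 1, 1, 1) = 3038784

Hook-length formula: f^λ = n! / Π hook(c), product over all cells c of the Young diagram. For λ = (4, 3, 3, 3, 1, 1, 1, 1, 1, 1), n = 19 boxes. Hook lengths by row (left-to-right, top-to-bottom): [13, 6, 5, 1]; [11, 4, 3]; [10, 3, 2]; [9, 2, 1]; [6]; [5]; [4]; [3]; [2]; [1]. Product of hooks = 40030848000. So f^λ = 19! / 40030848000 = 121645100408832000 / 40030848000 = 3038784.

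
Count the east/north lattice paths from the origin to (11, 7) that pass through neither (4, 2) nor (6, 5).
Number of paths = 13392

Inclusion–exclusion. Total paths: C(18, 11) = 31824. Through P₁: C(6, 4)·C(12, 7) = 11880. Through P₂: C(11, 6)·C(7, 5) = 9702. Since P₁ is strictly southwest of P₂, a monotone path through both must visit P₁ then P₂; paths through both = C(6, 4)·C(5, 2)·C(7, 5) = 3150. Avoid both = 31824 − 11880 − 9702 + 3150 = 13392.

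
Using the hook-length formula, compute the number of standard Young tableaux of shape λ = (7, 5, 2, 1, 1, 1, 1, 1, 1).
# SYT of shape (7, 5, 2, 1, 1, 1, 1, 1, 1) = 40738698

Hook-length formula: f^λ = n! / Π hook(c), product over all cells c of the Young diagram. For λ = (7, 5, 2, 1, 1, 1, 1, 1, 1), n = 20 boxes. Hook lengths by row (left-to-right, top-to-bottom): [15, 8, 6, 5, 4, 2, 1]; [12, 5, 3, 2, 1]; [8, 1]; [6]; [5]; [4]; [3]; [2]; [1]. Product of hooks = 59719680000. So f^λ = 20! / 59719680000 = 2432902008176640000 / 59719680000 = 40738698.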